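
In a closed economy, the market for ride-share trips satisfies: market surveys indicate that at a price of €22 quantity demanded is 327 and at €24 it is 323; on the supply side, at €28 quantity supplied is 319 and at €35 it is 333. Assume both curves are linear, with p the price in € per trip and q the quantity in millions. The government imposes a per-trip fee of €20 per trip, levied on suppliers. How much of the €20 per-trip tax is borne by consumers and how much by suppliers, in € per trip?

Consumers bear €10 per trip; suppliers bear €10 per trip.

Demand slope: (323 − 327)/(24 − 22) = -2, so qd = 371 − 2p.
Supply slope: (333 − 319)/(35 − 28) = 2, so qs = 2p + 263.
Before the tax: set 371 − 2p = 2p + 263 → p* = €27, q* = 317.
With the tax collected from suppliers, supply shifts: qs = 2(p − 20) + 263.
Solving gives q = 297 with consumers paying €37 and suppliers receiving €17 (the €20 wedge).
Burden on consumers: €10; on suppliers: €10. (They sum to €20.)
The less price-elastic side of the market bears the larger share of a per-unit tax.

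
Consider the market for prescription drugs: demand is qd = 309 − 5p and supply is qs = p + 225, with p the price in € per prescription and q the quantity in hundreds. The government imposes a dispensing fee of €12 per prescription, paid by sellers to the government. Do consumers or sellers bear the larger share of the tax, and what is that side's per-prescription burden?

Sellers bear the larger share: €10 per prescription.

Before the tax: set 309 − 5p = p + 225 → p* = €14, q* = 239.
With the tax collected from sellers, supply shifts: qs = (p − 12) + 225.
Solving gives q = 229 with consumers paying €16 and sellers receiving €4 (the €12 wedge).
Per-prescription burden: consumers €2, sellers €10.
Sellers take the larger share because supply is less price-elastic here (demand slope 5 vs supply slope 1).
The less price-elastic side of the market bears the larger share of a per-unit tax.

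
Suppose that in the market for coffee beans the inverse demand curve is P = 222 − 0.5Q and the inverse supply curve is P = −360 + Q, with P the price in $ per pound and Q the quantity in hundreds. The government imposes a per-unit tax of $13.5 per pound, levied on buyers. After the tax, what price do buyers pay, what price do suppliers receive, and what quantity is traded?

Buyers pay $32.5; suppliers receive $19; quantity = 379.

Rewrite in direct form: Qd = 444 − 2P and Qs = P + 360.
Without the tax, 444 − 2P = P + 360 gives 3P = 84, so P* = $28 and Q* = 388.
With the tax collected from buyers, demand (in seller-price terms) shifts: Qd = 444 − 2(P + 13.5).
Solving gives Q = 379 with buyers paying $32.5 and suppliers receiving $19 (the $13.5 wedge).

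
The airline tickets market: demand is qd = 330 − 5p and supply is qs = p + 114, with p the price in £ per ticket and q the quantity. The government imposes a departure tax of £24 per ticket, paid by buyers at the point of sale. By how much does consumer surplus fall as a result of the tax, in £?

Without the tax, 330 − 5p = p + 114 gives 6p = 216, so p* = £36 and q* = 150.
With the tax collected from buyers, demand (in seller-price terms) shifts: qd = 330 − 5(p + 24).
Solving gives q = 130 with buyers paying £40 and sellers receiving £16 (the £24 wedge).
ΔCS is the trapezoid between Q = 130 and Q = 150 of height £4: ½ · (150 + 130) · 4 = £560.

Consumer surplus falls by £560.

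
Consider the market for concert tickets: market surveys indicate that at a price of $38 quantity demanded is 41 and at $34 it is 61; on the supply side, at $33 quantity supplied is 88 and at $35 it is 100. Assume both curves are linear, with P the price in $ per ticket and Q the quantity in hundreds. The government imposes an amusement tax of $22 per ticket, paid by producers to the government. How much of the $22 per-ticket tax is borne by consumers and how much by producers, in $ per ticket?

Consumers bear $12 per ticket; producers bear $10 per ticket.

Demand slope: (61 − 41)/(34 − 38) = -5, so Qd = 231 − 5P.
Supply slope: (100 − 88)/(35 − 33) = 6, so Qs = 6P − 110.
Before the tax: set 231 − 5P = 6P − 110 → P* = $31, Q* = 76.
With the tax collected from producers, supply shifts: Qs = 6(P − 22) − 110.
Solving gives Q = 16 with consumers paying $43 and producers receiving $21 (the $22 wedge).
Burden on consumers: $12; on producers: $10. (They sum to $22.)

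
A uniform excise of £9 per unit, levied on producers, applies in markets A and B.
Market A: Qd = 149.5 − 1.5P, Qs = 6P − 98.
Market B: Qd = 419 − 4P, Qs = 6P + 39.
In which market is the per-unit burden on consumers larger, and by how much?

Market A, by £1.8.

Market A: pre-tax P* = £33, Q* = 100; post-tax Q = 89.2; per-unit burden on consumers = £7.2.
Market B: pre-tax P* = £38, Q* = 267; post-tax Q = 245.4; per-unit burden on consumers = £5.4.
Difference: £7.2 vs £5.4 → market A is larger by £1.8.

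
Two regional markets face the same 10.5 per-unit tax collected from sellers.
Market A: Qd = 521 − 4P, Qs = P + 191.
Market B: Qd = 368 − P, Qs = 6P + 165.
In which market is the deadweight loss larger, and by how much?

Market A: pre-tax P* = 66, Q* = 257; post-tax Q = 248.6; deadweight loss = 44.1.
Market B: pre-tax P* = 29, Q* = 339; post-tax Q = 330; deadweight loss = 47.25.
Difference: 44.1 vs 47.25 → market B is larger by 3.15.

Market B, by 3.15.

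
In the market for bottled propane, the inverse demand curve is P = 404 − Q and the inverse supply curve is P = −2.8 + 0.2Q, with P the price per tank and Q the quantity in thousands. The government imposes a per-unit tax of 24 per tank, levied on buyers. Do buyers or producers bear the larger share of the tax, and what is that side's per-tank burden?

Inverting to Q(P) form: Qd = 404 − P; Qs = 5P + 14.
Before the tax: set 404 − P = 5P + 14 → P* = 65, Q* = 339.
With the tax collected from buyers, demand (in seller-price terms) shifts: Qd = 404 − (P + 24).
Solving gives Q = 319 with buyers paying 85 and producers receiving 61 (the 24 wedge).
Per-tank burden: buyers 20, producers 4.
Buyers take the larger share because demand is less price-elastic here (demand slope 1 vs supply slope 5).

Buyers bear the larger share: 20 per tank.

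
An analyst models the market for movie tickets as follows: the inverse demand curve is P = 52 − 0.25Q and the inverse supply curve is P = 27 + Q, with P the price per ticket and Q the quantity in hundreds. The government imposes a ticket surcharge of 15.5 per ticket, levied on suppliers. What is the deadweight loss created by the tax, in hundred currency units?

Deadweight loss = 96.1 hundred.

Rewrite in direct form: Qd = 208 − 4P and Qs = P − 27.
Without the tax, 208 − 4P = P − 27 gives 5P = 235, so P* = 47 and Q* = 20.
With the tax collected from suppliers, supply shifts: Qs = (P − 15.5) − 27.
New equilibrium: buyers pay 50.1, suppliers receive 34.6, Q = 7.6. (Wedge: Pb − Ps = 15.5.)
Quantity falls by |ΔQ| = |20 − 7.6| = 12.4.
DWL = ½ · t · |ΔQ| = ½ · 15.5 · 12.4 = 96.1.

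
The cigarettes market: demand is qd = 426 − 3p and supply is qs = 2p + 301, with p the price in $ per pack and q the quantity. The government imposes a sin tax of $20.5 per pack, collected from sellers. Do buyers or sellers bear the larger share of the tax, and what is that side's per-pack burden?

Sellers bear the larger share: $12.3 per pack.

Before the tax: set 426 − 3p = 2p + 301 → p* = $25, q* = 351.
With the tax collected from sellers, supply shifts: qs = 2(p − 20.5) + 301.
New equilibrium: buyers pay $33.2, sellers receive $12.7, q = 326.4. (Wedge: pb − ps = 20.5.)
Per-pack burden: buyers $8.2, sellers $12.3.
Sellers take the larger share because supply is less price-elastic here (demand slope 3 vs supply slope 2).
The less price-elastic side of the market bears the larger share of a per-unit tax.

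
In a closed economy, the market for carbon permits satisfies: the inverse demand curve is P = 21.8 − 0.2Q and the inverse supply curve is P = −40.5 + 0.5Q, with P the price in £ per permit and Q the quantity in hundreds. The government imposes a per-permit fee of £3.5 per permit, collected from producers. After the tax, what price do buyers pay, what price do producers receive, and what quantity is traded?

Inverting to Q(P) form: Qd = 109 − 5P; Qs = 2P + 81.
Before the tax: set 109 − 5P = 2P + 81 → P* = £4, Q* = 89.
With the tax collected from producers, supply shifts: Qs = 2(P − 3.5) + 81.
Solving gives Q = 84 with buyers paying £5 and producers receiving £1.5 (the £3.5 wedge).

Buyers pay £5; producers receive £1.5; quantity = 84.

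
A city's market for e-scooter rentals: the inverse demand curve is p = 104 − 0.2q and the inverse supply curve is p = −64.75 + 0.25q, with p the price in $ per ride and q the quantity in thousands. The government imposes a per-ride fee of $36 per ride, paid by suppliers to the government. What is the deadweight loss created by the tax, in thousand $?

Deadweight loss = $1440 thousand.

Inverting to q(p) form: qd = 520 − 5p; qs = 4p + 259.
Without the tax, 520 − 5p = 4p + 259 gives 9p = 261, so p* = $29 and q* = 375.
With the tax collected from suppliers, supply shifts: qs = 4(p − 36) + 259.
Solving gives q = 295 with buyers paying $45 and suppliers receiving $9 (the $36 wedge).
Quantity falls by |ΔQ| = |375 − 295| = 80.
DWL = ½ · t · |ΔQ| = ½ · 36 · 80 = $1440.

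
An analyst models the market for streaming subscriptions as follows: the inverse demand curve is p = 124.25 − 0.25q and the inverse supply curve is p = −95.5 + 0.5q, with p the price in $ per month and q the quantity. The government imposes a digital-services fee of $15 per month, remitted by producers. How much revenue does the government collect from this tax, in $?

Tax revenue = $4095.

Inverting to q(p) form: qd = 497 − 4p; qs = 2p + 191.
Before the tax: set 497 − 4p = 2p + 191 → p* = $51, q* = 293.
With the tax collected from producers, supply shifts: qs = 2(p − 15) + 191.
Solving gives q = 273 with consumers paying $56 and producers receiving $41 (the $15 wedge).
Revenue = t · Q = 15 · 273 = $4095.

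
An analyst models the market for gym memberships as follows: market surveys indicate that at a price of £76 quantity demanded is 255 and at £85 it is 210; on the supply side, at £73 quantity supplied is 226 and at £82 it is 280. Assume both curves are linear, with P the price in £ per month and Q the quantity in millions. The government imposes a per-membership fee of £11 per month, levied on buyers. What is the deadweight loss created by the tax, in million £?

Deadweight loss = £165 million.

Demand slope: (210 − 255)/(85 − 76) = -5, so Qd = 635 − 5P.
Supply slope: (280 − 226)/(82 − 73) = 6, so Qs = 6P − 212.
Before the tax: set 635 − 5P = 6P − 212 → P* = £77, Q* = 250.
With the tax collected from buyers, demand (in seller-price terms) shifts: Qd = 635 − 5(P + 11).
New equilibrium: buyers pay £83, sellers receive £72, Q = 220. (Wedge: Pb − Ps = 11.)
Quantity falls by |ΔQ| = |250 − 220| = 30.
DWL = ½ · t · |ΔQ| = ½ · 11 · 30 = £165.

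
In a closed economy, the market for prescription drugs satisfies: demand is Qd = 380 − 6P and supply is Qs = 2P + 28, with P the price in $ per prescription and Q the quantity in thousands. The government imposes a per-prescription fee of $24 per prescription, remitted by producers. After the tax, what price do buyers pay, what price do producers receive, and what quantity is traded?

Buyers pay $50; producers receive $26; quantity = 80.

Without the tax, 380 − 6P = 2P + 28 gives 8P = 352, so P* = $44 and Q* = 116.
With the tax collected from producers, supply shifts: Qs = 2(P − 24) + 28.
New equilibrium: buyers pay $50, producers receive $26, Q = 80. (Wedge: Pb − Ps = 24.)
The less price-elastic side of the market bears the larger share of a per-unit tax.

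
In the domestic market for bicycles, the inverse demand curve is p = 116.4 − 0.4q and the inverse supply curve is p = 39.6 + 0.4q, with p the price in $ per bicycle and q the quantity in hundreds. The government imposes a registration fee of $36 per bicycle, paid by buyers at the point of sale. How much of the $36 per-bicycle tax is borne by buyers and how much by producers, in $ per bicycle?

Buyers bear $18 per bicycle; producers bear $18 per bicycle.

Rewrite in direct form: qd = 291 − 2.5p and qs = 2.5p − 99.
Without the tax, 291 − 2.5p = 2.5p − 99 gives 5p = 390, so p* = $78 and q* = 96.
With the tax collected from buyers, demand (in seller-price terms) shifts: qd = 291 − 2.5(p + 36).
Solving gives q = 51 with buyers paying $96 and producers receiving $60 (the $36 wedge).
Burden on buyers: $18; on producers: $18. (They sum to $36.)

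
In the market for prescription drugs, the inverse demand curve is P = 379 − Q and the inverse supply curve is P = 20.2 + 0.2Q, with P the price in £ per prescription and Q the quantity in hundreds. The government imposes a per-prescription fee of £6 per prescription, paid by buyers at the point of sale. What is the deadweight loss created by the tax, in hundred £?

Deadweight loss = £15 hundred.

Inverting to Q(P) form: Qd = 379 − P; Qs = 5P − 101.
Before the tax: set 379 − P = 5P − 101 → P* = £80, Q* = 299.
With the tax collected from buyers, demand (in seller-price terms) shifts: Qd = 379 − (P + 6).
Solving gives Q = 294 with buyers paying £85 and suppliers receiving £79 (the £6 wedge).
Quantity falls by |ΔQ| = |299 − 294| = 5.
DWL = ½ · t · |ΔQ| = ½ · 6 · 5 = £15.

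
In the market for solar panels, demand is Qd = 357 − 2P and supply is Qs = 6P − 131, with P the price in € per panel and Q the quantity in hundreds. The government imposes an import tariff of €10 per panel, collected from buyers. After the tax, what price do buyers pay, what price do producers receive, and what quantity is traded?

Without the tax, 357 − 2P = 6P − 131 gives 8P = 488, so P* = €61 and Q* = 235.
With the tax collected from buyers, demand (in seller-price terms) shifts: Qd = 357 − 2(P + 10).
Solving gives Q = 220 with buyers paying €68.5 and producers receiving €58.5 (the €10 wedge).

Buyers pay €68.5; producers receive €58.5; quantity = 220.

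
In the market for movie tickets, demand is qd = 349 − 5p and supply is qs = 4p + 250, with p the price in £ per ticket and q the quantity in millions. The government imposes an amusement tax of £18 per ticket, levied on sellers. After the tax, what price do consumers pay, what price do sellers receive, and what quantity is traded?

Consumers pay £19; sellers receive £1; quantity = 254.

Before the tax: set 349 − 5p = 4p + 250 → p* = £11, q* = 294.
With the tax collected from sellers, supply shifts: qs = 4(p − 18) + 250.
New equilibrium: consumers pay £19, sellers receive £1, q = 254. (Wedge: pb − ps = 18.)
The less price-elastic side of the market bears the larger share of a per-unit tax.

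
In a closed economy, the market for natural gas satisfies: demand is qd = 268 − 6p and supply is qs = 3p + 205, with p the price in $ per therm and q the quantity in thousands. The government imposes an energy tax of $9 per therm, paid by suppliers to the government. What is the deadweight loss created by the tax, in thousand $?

Deadweight loss = $81 thousand.

Before the tax: set 268 − 6p = 3p + 205 → p* = $7, q* = 226.
With the tax collected from suppliers, supply shifts: qs = 3(p − 9) + 205.
Solving gives q = 208 with consumers paying $10 and suppliers receiving $1 (the $9 wedge).
Quantity falls by |ΔQ| = |226 − 208| = 18.
DWL = ½ · t · |ΔQ| = ½ · 9 · 18 = $81.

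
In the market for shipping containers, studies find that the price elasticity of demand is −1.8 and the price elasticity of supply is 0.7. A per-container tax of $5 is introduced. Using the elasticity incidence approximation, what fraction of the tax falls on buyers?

Incidence ratio: buyers' share ≈ εs / (εs + |εd|) = 0.7 / (0.7 + 1.8) = 0.28.
Supply is the less elastic side, so buyers bear the smaller share.

Buyers' share ≈ 0.28.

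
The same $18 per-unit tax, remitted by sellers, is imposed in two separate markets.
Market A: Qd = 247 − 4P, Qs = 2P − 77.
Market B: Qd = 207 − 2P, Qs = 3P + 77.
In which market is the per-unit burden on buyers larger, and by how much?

Market A: pre-tax P* = $54, Q* = 31; post-tax Q = 7; per-unit burden on buyers = $6.
Market B: pre-tax P* = $26, Q* = 155; post-tax Q = 133.4; per-unit burden on buyers = $10.8.
Difference: $6 vs $10.8 → market B is larger by $4.8.

Market B, by $4.8.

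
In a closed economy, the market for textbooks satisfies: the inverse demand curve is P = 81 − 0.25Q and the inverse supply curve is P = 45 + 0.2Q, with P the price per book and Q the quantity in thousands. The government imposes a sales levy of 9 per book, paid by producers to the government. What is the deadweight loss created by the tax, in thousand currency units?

Deadweight loss = 90 thousand.

Inverting to Q(P) form: Qd = 324 − 4P; Qs = 5P − 225.
Without the tax, 324 − 4P = 5P − 225 gives 9P = 549, so P* = 61 and Q* = 80.
With the tax collected from producers, supply shifts: Qs = 5(P − 9) − 225.
Solving gives Q = 60 with consumers paying 66 and producers receiving 57 (the 9 wedge).
Quantity falls by |ΔQ| = |80 − 60| = 20.
DWL = ½ · t · |ΔQ| = ½ · 9 · 20 = 90.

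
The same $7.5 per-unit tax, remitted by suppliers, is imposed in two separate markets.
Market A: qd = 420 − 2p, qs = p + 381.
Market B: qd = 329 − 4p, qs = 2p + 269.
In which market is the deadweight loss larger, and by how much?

Market B, by $18.75.

Market A: pre-tax p* = $13, q* = 394; post-tax q = 389; deadweight loss = $18.75.
Market B: pre-tax p* = $10, q* = 289; post-tax q = 279; deadweight loss = $37.5.
Difference: $18.75 vs $37.5 → market B is larger by $18.75.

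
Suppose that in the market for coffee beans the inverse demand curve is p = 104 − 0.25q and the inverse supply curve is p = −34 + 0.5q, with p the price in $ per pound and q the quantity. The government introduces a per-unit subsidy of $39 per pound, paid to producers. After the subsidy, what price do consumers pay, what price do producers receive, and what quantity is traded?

Consumers pay $45; producers receive $84; quantity = 236.

Rewrite in direct form: qd = 416 − 4p and qs = 2p + 68.
Before the subsidy: set 416 − 4p = 2p + 68 → p* = $58, q* = 184.
With a per-unit subsidy paid to producers, each receives p + 39 per unit sold, so supply becomes qs = 2(p + 39) + 68.
New equilibrium: consumers pay $45, producers receive $84, q = 236. (Wedge: pb − ps = −39.)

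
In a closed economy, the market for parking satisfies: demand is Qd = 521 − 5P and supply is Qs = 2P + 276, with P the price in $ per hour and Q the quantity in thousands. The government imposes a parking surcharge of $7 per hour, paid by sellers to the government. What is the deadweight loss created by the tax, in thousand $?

Without the tax, 521 − 5P = 2P + 276 gives 7P = 245, so P* = $35 and Q* = 346.
With the tax collected from sellers, supply shifts: Qs = 2(P − 7) + 276.
New equilibrium: buyers pay $37, sellers receive $30, Q = 336. (Wedge: Pb − Ps = 7.)
Quantity falls by |ΔQ| = |346 − 336| = 10.
DWL = ½ · t · |ΔQ| = ½ · 7 · 10 = $35.

Deadweight loss = $35 thousand.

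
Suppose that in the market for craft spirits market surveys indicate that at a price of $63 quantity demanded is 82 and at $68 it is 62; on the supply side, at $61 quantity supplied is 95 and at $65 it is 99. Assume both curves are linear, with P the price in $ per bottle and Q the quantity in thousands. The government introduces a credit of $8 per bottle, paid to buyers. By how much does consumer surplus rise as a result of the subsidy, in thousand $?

Consumer surplus rises by $155.52 thousand.

Demand slope: (62 − 82)/(68 − 63) = -4, so Qd = 334 − 4P.
Supply slope: (99 − 95)/(65 − 61) = 1, so Qs = P + 34.
Before the subsidy: set 334 − 4P = P + 34 → P* = $60, Q* = 94.
With a per-unit subsidy paid to buyers, each effectively pays P − 8, so demand becomes Qd = 334 − 4(P − 8).
Solving gives Q = 100.4 with buyers paying $58.4 and sellers receiving $66.4 (the $8 wedge).
ΔCS is the trapezoid between Q = 100.4 and Q = 94 of height $1.6: ½ · (94 + 100.4) · 1.6 = $155.52.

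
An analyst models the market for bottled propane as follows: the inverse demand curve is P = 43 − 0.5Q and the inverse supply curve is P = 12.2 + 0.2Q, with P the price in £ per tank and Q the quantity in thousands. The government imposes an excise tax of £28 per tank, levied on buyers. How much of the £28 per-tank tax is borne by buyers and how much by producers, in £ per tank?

Buyers bear £20 per tank; producers bear £8 per tank.

Inverting to Q(P) form: Qd = 86 − 2P; Qs = 5P − 61.
Before the tax: set 86 − 2P = 5P − 61 → P* = £21, Q* = 44.
With the tax collected from buyers, demand (in seller-price terms) shifts: Qd = 86 − 2(P + 28).
New equilibrium: buyers pay £41, producers receive £13, Q = 4. (Wedge: Pb − Ps = 28.)
Burden on buyers: £20; on producers: £8. (They sum to £28.)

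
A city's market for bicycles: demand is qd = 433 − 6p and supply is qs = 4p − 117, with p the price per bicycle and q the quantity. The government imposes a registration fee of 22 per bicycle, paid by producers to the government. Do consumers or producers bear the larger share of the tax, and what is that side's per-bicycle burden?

Without the tax, 433 − 6p = 4p − 117 gives 10p = 550, so p* = 55 and q* = 103.
With the tax collected from producers, supply shifts: qs = 4(p − 22) − 117.
New equilibrium: consumers pay 63.8, producers receive 41.8, q = 50.2. (Wedge: pb − ps = 22.)
Per-bicycle burden: consumers 8.8, producers 13.2.
Producers take the larger share because supply is less price-elastic here (demand slope 6 vs supply slope 4).

Producers bear the larger share: 13.2 per bicycle.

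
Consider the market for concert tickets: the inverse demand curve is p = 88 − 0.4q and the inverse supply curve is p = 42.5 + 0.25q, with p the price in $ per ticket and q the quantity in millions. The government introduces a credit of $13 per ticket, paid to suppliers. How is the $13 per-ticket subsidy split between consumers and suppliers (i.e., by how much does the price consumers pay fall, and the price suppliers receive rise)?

Consumers gain $8 per ticket; suppliers gain $5 per ticket.

Rewrite in direct form: qd = 220 − 2.5p and qs = 4p − 170.
Without the subsidy, 220 − 2.5p = 4p − 170 gives 6.5p = 390, so p* = $60 and q* = 70.
With a per-unit subsidy paid to suppliers, each receives p + 13 per unit sold, so supply becomes qs = 4(p + 13) − 170.
Solving gives q = 90 with consumers paying $52 and suppliers receiving $65 (the $13 wedge).
Gain to consumers: $8; to suppliers: $5. (They sum to $13.)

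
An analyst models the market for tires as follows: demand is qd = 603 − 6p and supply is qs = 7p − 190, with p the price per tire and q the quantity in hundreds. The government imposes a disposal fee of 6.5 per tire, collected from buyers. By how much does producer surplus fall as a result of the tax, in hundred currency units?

Producer surplus falls by 679.5 hundred.

Before the tax: set 603 − 6p = 7p − 190 → p* = 61, q* = 237.
With the tax collected from buyers, demand (in seller-price terms) shifts: qd = 603 − 6(p + 6.5).
New equilibrium: buyers pay 64.5, producers receive 58, q = 216. (Wedge: pb − ps = 6.5.)
ΔPS is the trapezoid between Q = 216 and Q = 237 of height 3: ½ · (237 + 216) · 3 = 679.5.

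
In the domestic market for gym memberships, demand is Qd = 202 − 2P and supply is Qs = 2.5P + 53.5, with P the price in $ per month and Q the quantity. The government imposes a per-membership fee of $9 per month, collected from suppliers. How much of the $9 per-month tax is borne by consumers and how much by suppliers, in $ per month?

Consumers bear $5 per month; suppliers bear $4 per month.

Before the tax: set 202 − 2P = 2.5P + 53.5 → P* = $33, Q* = 136.
With the tax collected from suppliers, supply shifts: Qs = 2.5(P − 9) + 53.5.
Solving gives Q = 126 with consumers paying $38 and suppliers receiving $29 (the $9 wedge).
Burden on consumers: $5; on suppliers: $4. (They sum to $9.)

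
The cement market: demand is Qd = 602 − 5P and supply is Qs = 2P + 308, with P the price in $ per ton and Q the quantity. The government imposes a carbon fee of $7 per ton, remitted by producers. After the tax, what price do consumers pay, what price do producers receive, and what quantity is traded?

Consumers pay $44; producers receive $37; quantity = 382.

Without the tax, 602 − 5P = 2P + 308 gives 7P = 294, so P* = $42 and Q* = 392.
With the tax collected from producers, supply shifts: Qs = 2(P − 7) + 308.
Solving gives Q = 382 with consumers paying $44 and producers receiving $37 (the $7 wedge).
The less price-elastic side of the market bears the larger share of a per-unit tax.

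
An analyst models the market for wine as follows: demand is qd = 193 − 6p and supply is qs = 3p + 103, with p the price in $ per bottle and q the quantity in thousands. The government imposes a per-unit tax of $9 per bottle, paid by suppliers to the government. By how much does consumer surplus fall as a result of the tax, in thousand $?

Without the tax, 193 − 6p = 3p + 103 gives 9p = 90, so p* = $10 and q* = 133.
With the tax collected from suppliers, supply shifts: qs = 3(p − 9) + 103.
Solving gives q = 115 with buyers paying $13 and suppliers receiving $4 (the $9 wedge).
ΔCS is the trapezoid between Q = 115 and Q = 133 of height $3: ½ · (133 + 115) · 3 = $372.

Consumer surplus falls by $372 thousand.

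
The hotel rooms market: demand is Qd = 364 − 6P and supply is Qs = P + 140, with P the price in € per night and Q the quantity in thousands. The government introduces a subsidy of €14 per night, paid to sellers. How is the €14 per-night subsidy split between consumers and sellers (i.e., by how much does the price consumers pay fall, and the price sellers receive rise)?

Before the subsidy: set 364 − 6P = P + 140 → P* = €32, Q* = 172.
With a per-unit subsidy paid to sellers, each receives P + 14 per unit sold, so supply becomes Qs = (P + 14) + 140.
New equilibrium: consumers pay €30, sellers receive €44, Q = 184. (Wedge: Pb − Ps = −14.)
Gain to consumers: €2; to sellers: €12. (They sum to €14.)

Consumers gain €2 per night; sellers gain €12 per night.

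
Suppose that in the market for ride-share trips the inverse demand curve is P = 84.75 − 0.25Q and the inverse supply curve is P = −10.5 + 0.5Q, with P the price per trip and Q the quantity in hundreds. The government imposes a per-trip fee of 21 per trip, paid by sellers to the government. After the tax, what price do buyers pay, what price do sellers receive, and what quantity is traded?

Buyers pay 60; sellers receive 39; quantity = 99.

Inverting to Q(P) form: Qd = 339 − 4P; Qs = 2P + 21.
Before the tax: set 339 − 4P = 2P + 21 → P* = 53, Q* = 127.
With the tax collected from sellers, supply shifts: Qs = 2(P − 21) + 21.
New equilibrium: buyers pay 60, sellers receive 39, Q = 99. (Wedge: Pb − Ps = 21.)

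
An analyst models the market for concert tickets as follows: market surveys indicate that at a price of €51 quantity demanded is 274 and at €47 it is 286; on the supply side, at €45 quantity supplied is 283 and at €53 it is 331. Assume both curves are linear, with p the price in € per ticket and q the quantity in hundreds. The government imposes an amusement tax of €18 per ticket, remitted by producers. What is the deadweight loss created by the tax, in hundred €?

Deadweight loss = €324 hundred.

Demand slope: (286 − 274)/(47 − 51) = -3, so qd = 427 − 3p.
Supply slope: (331 − 283)/(53 − 45) = 6, so qs = 6p + 13.
Before the tax: set 427 − 3p = 6p + 13 → p* = €46, q* = 289.
With the tax collected from producers, supply shifts: qs = 6(p − 18) + 13.
New equilibrium: buyers pay €58, producers receive €40, q = 253. (Wedge: pb − ps = 18.)
Quantity falls by |ΔQ| = |289 − 253| = 36.
DWL = ½ · t · |ΔQ| = ½ · 18 · 36 = €324.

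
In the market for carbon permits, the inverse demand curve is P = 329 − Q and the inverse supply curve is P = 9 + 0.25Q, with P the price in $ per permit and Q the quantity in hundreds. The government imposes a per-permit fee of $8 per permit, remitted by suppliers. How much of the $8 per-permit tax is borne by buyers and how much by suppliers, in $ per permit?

Rewrite in direct form: Qd = 329 − P and Qs = 4P − 36.
Before the tax: set 329 − P = 4P − 36 → P* = $73, Q* = 256.
With the tax collected from suppliers, supply shifts: Qs = 4(P − 8) − 36.
New equilibrium: buyers pay $79.4, suppliers receive $71.4, Q = 249.6. (Wedge: Pb − Ps = 8.)
Burden on buyers: $6.4; on suppliers: $1.6. (They sum to $8.)
The less price-elastic side of the market bears the larger share of a per-unit tax.

Buyers bear $6.4 per permit; suppliers bear $1.6 per permit.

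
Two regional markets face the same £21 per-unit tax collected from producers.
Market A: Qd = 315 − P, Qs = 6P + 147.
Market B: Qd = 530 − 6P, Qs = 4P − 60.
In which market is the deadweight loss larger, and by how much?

Market A: pre-tax P* = £24, Q* = 291; post-tax Q = 273; deadweight loss = £189.
Market B: pre-tax P* = £59, Q* = 176; post-tax Q = 125.6; deadweight loss = £529.2.
Difference: £189 vs £529.2 → market B is larger by £340.2.

Market B, by £340.2.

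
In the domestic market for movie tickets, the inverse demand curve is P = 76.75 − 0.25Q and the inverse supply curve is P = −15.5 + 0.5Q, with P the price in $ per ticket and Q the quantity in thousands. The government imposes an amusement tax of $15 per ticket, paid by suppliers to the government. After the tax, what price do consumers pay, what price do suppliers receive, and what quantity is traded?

Inverting to Q(P) form: Qd = 307 − 4P; Qs = 2P + 31.
Without the tax, 307 − 4P = 2P + 31 gives 6P = 276, so P* = $46 and Q* = 123.
With the tax collected from suppliers, supply shifts: Qs = 2(P − 15) + 31.
New equilibrium: consumers pay $51, suppliers receive $36, Q = 103. (Wedge: Pb − Ps = 15.)

Consumers pay $51; suppliers receive $36; quantity = 103.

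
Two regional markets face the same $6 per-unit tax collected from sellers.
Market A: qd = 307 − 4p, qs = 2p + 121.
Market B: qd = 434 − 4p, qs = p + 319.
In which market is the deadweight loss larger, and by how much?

Market A: pre-tax p* = $31, q* = 183; post-tax q = 175; deadweight loss = $24.
Market B: pre-tax p* = $23, q* = 342; post-tax q = 337.2; deadweight loss = $14.4.
Difference: $24 vs $14.4 → market A is larger by $9.6.

Market A, by $9.6.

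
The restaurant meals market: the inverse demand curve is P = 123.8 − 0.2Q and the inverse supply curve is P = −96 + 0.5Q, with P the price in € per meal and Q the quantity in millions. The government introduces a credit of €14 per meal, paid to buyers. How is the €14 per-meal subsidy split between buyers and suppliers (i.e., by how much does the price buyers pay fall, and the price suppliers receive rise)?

Rewrite in direct form: Qd = 619 − 5P and Qs = 2P + 192.
Without the subsidy, 619 − 5P = 2P + 192 gives 7P = 427, so P* = €61 and Q* = 314.
With a per-unit subsidy paid to buyers, each effectively pays P − 14, so demand becomes Qd = 619 − 5(P − 14).
Solving gives Q = 334 with buyers paying €57 and suppliers receiving €71 (the €14 wedge).
Gain to buyers: €4; to suppliers: €10. (They sum to €14.)

Buyers gain €4 per meal; suppliers gain €10 per meal.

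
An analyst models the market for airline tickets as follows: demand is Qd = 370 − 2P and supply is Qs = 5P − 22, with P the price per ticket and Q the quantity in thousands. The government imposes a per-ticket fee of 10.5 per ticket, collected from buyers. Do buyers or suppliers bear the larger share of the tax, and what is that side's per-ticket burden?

Before the tax: set 370 − 2P = 5P − 22 → P* = 56, Q* = 258.
With the tax collected from buyers, demand (in seller-price terms) shifts: Qd = 370 − 2(P + 10.5).
New equilibrium: buyers pay 63.5, suppliers receive 53, Q = 243. (Wedge: Pb − Ps = 10.5.)
Per-ticket burden: buyers 7.5, suppliers 3.
Buyers take the larger share because demand is less price-elastic here (demand slope 2 vs supply slope 5).

Buyers bear the larger share: 7.5 per ticket.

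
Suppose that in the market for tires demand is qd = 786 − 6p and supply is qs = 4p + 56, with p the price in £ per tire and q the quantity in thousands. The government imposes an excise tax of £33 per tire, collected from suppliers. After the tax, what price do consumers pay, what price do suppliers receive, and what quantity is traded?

Consumers pay £86.2; suppliers receive £53.2; quantity = 268.8.

Before the tax: set 786 − 6p = 4p + 56 → p* = £73, q* = 348.
With the tax collected from suppliers, supply shifts: qs = 4(p − 33) + 56.
Solving gives q = 268.8 with consumers paying £86.2 and suppliers receiving £53.2 (the £33 wedge).
The less price-elastic side of the market bears the larger share of a per-unit tax.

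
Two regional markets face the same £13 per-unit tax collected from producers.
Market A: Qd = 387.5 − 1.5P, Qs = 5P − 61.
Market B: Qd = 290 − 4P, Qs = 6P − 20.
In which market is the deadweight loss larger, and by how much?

Market B, by £105.3.

Market A: pre-tax P* = £69, Q* = 284; post-tax Q = 269; deadweight loss = £97.5.
Market B: pre-tax P* = £31, Q* = 166; post-tax Q = 134.8; deadweight loss = £202.8.
Difference: £97.5 vs £202.8 → market B is larger by £105.3.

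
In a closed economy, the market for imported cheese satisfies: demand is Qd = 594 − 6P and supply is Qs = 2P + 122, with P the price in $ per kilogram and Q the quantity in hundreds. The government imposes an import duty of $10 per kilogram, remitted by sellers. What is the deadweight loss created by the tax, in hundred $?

Deadweight loss = $75 hundred.

Without the tax, 594 − 6P = 2P + 122 gives 8P = 472, so P* = $59 and Q* = 240.
With the tax collected from sellers, supply shifts: Qs = 2(P − 10) + 122.
New equilibrium: consumers pay $61.5, sellers receive $51.5, Q = 225. (Wedge: Pb − Ps = 10.)
Quantity falls by |ΔQ| = |240 − 225| = 15.
DWL = ½ · t · |ΔQ| = ½ · 10 · 15 = $75.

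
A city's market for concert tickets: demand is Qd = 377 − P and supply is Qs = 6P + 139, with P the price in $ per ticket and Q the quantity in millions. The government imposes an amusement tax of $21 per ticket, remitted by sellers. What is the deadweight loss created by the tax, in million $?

Deadweight loss = $189 million.

Without the tax, 377 − P = 6P + 139 gives 7P = 238, so P* = $34 and Q* = 343.
With the tax collected from sellers, supply shifts: Qs = 6(P − 21) + 139.
Solving gives Q = 325 with buyers paying $52 and sellers receiving $31 (the $21 wedge).
Quantity falls by |ΔQ| = |343 − 325| = 18.
DWL = ½ · t · |ΔQ| = ½ · 21 · 18 = $189.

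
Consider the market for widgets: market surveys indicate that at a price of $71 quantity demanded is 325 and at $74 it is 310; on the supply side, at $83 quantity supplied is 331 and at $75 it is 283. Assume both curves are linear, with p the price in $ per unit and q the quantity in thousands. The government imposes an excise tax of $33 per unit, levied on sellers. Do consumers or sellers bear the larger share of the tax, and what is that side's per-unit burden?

Consumers bear the larger share: $18 per unit.

Demand slope: (310 − 325)/(74 − 71) = -5, so qd = 680 − 5p.
Supply slope: (283 − 331)/(75 − 83) = 6, so qs = 6p − 167.
Before the tax: set 680 − 5p = 6p − 167 → p* = $77, q* = 295.
With the tax collected from sellers, supply shifts: qs = 6(p − 33) − 167.
New equilibrium: consumers pay $95, sellers receive $62, q = 205. (Wedge: pb − ps = 33.)
Per-unit burden: consumers $18, sellers $15.
Consumers take the larger share because demand is less price-elastic here (demand slope 5 vs supply slope 6).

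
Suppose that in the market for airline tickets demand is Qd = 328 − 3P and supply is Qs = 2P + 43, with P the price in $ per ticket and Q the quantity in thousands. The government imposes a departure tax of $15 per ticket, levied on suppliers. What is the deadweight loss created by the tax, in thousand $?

Deadweight loss = $135 thousand.

Before the tax: set 328 − 3P = 2P + 43 → P* = $57, Q* = 157.
With the tax collected from suppliers, supply shifts: Qs = 2(P − 15) + 43.
Solving gives Q = 139 with consumers paying $63 and suppliers receiving $48 (the $15 wedge).
Quantity falls by |ΔQ| = |157 − 139| = 18.
DWL = ½ · t · |ΔQ| = ½ · 15 · 18 = $135.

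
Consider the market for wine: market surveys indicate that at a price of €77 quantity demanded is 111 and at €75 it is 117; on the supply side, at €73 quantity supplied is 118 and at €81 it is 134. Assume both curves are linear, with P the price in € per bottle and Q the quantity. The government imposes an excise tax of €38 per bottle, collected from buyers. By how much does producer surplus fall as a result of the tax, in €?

Demand slope: (117 − 111)/(75 − 77) = -3, so Qd = 342 − 3P.
Supply slope: (134 − 118)/(81 − 73) = 2, so Qs = 2P − 28.
Without the tax, 342 − 3P = 2P − 28 gives 5P = 370, so P* = €74 and Q* = 120.
With the tax collected from buyers, demand (in seller-price terms) shifts: Qd = 342 − 3(P + 38).
New equilibrium: buyers pay €89.2, producers receive €51.2, Q = 74.4. (Wedge: Pb − Ps = 38.)
ΔPS is the trapezoid between Q = 74.4 and Q = 120 of height €22.8: ½ · (120 + 74.4) · 22.8 = €2216.16.

Producer surplus falls by €2216.16.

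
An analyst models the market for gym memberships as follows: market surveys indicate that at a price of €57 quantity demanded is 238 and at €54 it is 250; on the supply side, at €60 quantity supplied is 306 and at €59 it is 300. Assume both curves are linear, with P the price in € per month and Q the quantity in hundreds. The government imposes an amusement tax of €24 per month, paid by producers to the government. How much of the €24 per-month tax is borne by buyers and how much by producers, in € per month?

Demand slope: (250 − 238)/(54 − 57) = -4, so Qd = 466 − 4P.
Supply slope: (300 − 306)/(59 − 60) = 6, so Qs = 6P − 54.
Before the tax: set 466 − 4P = 6P − 54 → P* = €52, Q* = 258.
With the tax collected from producers, supply shifts: Qs = 6(P − 24) − 54.
New equilibrium: buyers pay €66.4, producers receive €42.4, Q = 200.4. (Wedge: Pb − Ps = 24.)
Burden on buyers: €14.4; on producers: €9.6. (They sum to €24.)
The less price-elastic side of the market bears the larger share of a per-unit tax.

Buyers bear €14.4 per month; producers bear €9.6 per month.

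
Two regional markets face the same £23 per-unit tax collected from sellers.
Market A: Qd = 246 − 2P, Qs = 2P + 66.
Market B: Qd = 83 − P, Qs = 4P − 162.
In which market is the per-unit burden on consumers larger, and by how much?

Market B, by £6.9.

Market A: pre-tax P* = £45, Q* = 156; post-tax Q = 133; per-unit burden on consumers = £11.5.
Market B: pre-tax P* = £49, Q* = 34; post-tax Q = 15.6; per-unit burden on consumers = £18.4.
Difference: £11.5 vs £18.4 → market B is larger by £6.9.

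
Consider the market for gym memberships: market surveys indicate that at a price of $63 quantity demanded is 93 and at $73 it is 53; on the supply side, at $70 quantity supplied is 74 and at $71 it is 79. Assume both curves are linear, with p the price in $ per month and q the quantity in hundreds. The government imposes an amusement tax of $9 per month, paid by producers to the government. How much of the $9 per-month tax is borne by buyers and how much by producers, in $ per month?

Demand slope: (53 − 93)/(73 − 63) = -4, so qd = 345 − 4p.
Supply slope: (79 − 74)/(71 − 70) = 5, so qs = 5p − 276.
Without the tax, 345 − 4p = 5p − 276 gives 9p = 621, so p* = $69 and q* = 69.
With the tax collected from producers, supply shifts: qs = 5(p − 9) − 276.
Solving gives q = 49 with buyers paying $74 and producers receiving $65 (the $9 wedge).
Burden on buyers: $5; on producers: $4. (They sum to $9.)
The less price-elastic side of the market bears the larger share of a per-unit tax.

Buyers bear $5 per month; producers bear $4 per month.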